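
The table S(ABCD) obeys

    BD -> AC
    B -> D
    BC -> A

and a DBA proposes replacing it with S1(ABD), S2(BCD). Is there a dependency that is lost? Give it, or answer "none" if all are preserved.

BD → AC: restricted closure across fragments reaches AC.
B → D lies within S1.
BC → A: restricted closure across fragments reaches A.
Every dependency is enforceable on the fragments, so the decomposition is dependency-preserving.

none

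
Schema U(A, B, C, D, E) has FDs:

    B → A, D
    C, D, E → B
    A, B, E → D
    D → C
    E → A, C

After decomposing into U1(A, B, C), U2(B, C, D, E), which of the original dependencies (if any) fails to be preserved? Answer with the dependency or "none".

Check E → A, C: no single fragment contains all of {A, C, E}, and the restricted closure of {E} across the fragments never reaches {A, C}.
B → A, D is preserved.
C, D, E → B is preserved.
A, B, E → D is preserved.
D → C is preserved.

E → A, C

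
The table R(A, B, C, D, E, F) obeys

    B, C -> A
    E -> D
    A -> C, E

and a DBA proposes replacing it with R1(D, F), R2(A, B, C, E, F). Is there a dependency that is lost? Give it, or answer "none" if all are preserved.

E -> D

Check E → D: no single fragment contains all of {D, E}, and the restricted closure of {E} across the fragments never reaches {D}.
B, C → A is preserved.
A → C, E is preserved.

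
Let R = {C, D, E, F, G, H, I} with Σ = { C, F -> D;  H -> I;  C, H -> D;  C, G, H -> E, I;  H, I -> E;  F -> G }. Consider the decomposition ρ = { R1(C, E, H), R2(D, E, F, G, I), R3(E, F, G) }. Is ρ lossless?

No

Chase test. Columns are C, D, E, F, G, H, I; row i has aⱼ where attribute j ∈ Ri, else bᵢⱼ.
Initial tableau (one row per fragment):
  row 1: a1 b12 a3 b14 b15 a6 b17
  row 2: b21 a2 a3 a4 a5 b26 a7
  row 3: b31 b32 a3 a4 a5 b36 b37
No row becomes fully distinguished — the join is lossy.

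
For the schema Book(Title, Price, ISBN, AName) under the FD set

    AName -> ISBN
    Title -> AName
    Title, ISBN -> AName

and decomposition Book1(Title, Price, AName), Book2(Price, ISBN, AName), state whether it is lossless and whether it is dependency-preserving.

Lossless test: (Price, AName)⁺ = {Price, ISBN, AName}, which contains all of one fragment — lossless.
Dependency preservation: Title, ISBN → AName is not contained in any single fragment, but the restricted closure of its left-hand side across the fragments still reaches the right-hand side; the remaining FDs each lie inside some fragment. All dependencies are preserved.

lossless and dependency-preserving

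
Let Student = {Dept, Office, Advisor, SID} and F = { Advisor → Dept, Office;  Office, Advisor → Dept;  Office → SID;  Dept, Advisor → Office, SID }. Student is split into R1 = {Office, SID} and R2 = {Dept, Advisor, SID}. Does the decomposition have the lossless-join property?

No

Common attributes: R1 ∩ R2 = {SID}.
No dependency enlarges {SID}, so (SID)⁺ = {SID}.
The closure contains neither all of R1 = {Office, SID} nor all of R2 = {Dept, Advisor, SID}, so the common attributes are not a superkey of either fragment. The join is lossy.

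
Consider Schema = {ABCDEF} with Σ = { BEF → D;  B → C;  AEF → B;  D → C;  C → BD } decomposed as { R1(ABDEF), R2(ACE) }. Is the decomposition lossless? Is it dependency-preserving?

Lossless test: (AE)⁺ = {AE}, which is a superkey of neither fragment — lossy.
Dependency preservation: the restricted closure of {B} across the fragments never reaches {C}, so B → C cannot be enforced without a join — not preserved.

lossy and not dependency-preserving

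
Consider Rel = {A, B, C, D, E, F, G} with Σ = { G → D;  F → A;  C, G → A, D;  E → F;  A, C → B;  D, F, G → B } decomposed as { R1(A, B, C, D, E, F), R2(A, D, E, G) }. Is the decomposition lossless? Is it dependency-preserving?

Lossless test: (A, D, E)⁺ = {A, D, E, F}, which is a superkey of neither fragment — lossy.
Dependency preservation: the restricted closure of {C, G} across the fragments never reaches {A, D}, so C, G → A, D cannot be enforced without a join — not preserved.

lossy and not dependency-preserving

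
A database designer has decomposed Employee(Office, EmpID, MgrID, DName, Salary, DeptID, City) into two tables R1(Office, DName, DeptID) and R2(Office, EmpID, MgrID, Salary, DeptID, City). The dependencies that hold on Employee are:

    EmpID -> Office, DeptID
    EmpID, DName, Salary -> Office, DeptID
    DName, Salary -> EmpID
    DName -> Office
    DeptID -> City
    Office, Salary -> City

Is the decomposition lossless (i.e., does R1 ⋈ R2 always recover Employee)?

No

Common attributes: R1 ∩ R2 = {Office, DeptID}.
Closure of {Office, DeptID}: DeptID → City applies, adding City. So (Office, DeptID)⁺ = {Office, DeptID, City}.
The closure contains neither all of R1 = {Office, DName, DeptID} nor all of R2 = {Office, EmpID, MgrID, Salary, DeptID, City}, so the common attributes are not a superkey of either fragment. The join is lossy.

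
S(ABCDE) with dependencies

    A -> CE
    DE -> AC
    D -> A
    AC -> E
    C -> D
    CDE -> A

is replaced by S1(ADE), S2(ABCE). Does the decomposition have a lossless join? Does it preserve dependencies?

Lossless test: (AE)⁺ = {ACDE}, which contains all of one fragment — lossless.
Dependency preservation: DE → AC; C → D; CDE → A are not contained in any single fragment, but the restricted closure of each left-hand side across the fragments still reaches the right-hand side; the remaining FDs each lie inside some fragment. All dependencies are preserved.

lossless and dependency-preserving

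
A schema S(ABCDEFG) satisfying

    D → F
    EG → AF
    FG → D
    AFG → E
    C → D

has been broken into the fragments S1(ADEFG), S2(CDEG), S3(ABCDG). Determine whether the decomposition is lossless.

Yes

Chase test. Columns are ABCDEFG; row i has aⱼ where attribute j ∈ Si, else bᵢⱼ.
Initial tableau (one row per fragment):
  row 1: a1 b12 b13 a4 a5 a6 a7
  row 2: b21 b22 a3 a4 a5 b26 a7
  row 3: a1 a2 a3 a4 b35 b36 a7
Rows 1 and 2 agree on D; apply D→F and equate their F entries.
Rows 1 and 3 agree on D; apply D→F and equate their F entries.
Rows 1 and 2 agree on EG; apply EG→AF and equate their AF entries.
Rows 1 and 3 agree on AFG; apply AFG→E and equate their E entries.
Row 3 is now all distinguished symbols — the join is lossless.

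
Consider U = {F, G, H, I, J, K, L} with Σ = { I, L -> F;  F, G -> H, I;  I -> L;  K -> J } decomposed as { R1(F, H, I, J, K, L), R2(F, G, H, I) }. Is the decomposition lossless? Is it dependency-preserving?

Lossless test: (F, H, I)⁺ = {F, H, I, L}, which is a superkey of neither fragment — lossy.
Dependency preservation: every FD's attributes lie within a single fragment, so each can be enforced locally — preserved.

lossy but dependency-preserving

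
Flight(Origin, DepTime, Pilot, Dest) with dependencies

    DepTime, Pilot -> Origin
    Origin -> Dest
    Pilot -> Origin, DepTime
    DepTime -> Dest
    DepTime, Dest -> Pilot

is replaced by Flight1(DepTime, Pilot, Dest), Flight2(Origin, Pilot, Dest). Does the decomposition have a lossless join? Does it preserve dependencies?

lossless and dependency-preserving

Lossless test: (Pilot, Dest)⁺ = {Origin, DepTime, Pilot, Dest}, which contains all of one fragment — lossless.
Dependency preservation: DepTime, Pilot → Origin; Pilot → Origin, DepTime are not contained in any single fragment, but the restricted closure of each left-hand side across the fragments still reaches the right-hand side; the remaining FDs each lie inside some fragment. All dependencies are preserved.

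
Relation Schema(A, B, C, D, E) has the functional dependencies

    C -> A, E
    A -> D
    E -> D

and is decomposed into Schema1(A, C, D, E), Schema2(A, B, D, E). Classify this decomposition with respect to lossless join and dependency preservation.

Lossless test: (A, D, E)⁺ = {A, D, E}, which is a superkey of neither fragment — lossy.
Dependency preservation: every FD's attributes lie within a single fragment, so each can be enforced locally — preserved.

lossy but dependency-preserving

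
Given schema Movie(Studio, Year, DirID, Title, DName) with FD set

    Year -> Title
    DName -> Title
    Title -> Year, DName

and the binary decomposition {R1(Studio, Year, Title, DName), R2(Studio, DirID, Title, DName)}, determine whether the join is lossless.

Yes

Common attributes: R1 ∩ R2 = {Studio, Title, DName}.
Closure of {Studio, Title, DName}: Title → Year, DName applies, adding Year. So (Studio, Title, DName)⁺ = {Studio, Year, Title, DName}.
This closure contains every attribute of R1, so R1 ∩ R2 → R1. The join is lossless.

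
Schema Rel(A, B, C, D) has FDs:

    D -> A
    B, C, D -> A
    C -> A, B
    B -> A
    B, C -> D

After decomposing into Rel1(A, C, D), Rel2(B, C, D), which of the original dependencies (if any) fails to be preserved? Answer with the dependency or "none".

Check B → A: no single fragment contains all of {A, B}, and the restricted closure of {B} across the fragments never reaches {A}.
D → A is preserved.
B, C, D → A is preserved.
C → A, B is preserved.
B, C → D is preserved.

B -> A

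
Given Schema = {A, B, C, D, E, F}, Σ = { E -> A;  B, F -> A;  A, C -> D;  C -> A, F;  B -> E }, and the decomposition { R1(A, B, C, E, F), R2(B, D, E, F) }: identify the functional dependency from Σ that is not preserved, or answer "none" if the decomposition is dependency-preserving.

Check A, C → D: no single fragment contains all of {A, C, D}, and the restricted closure of {A, C} across the fragments never reaches {D}.
E → A is preserved.
B, F → A is preserved.
C → A, F is preserved.
B → E is preserved.

A, C -> D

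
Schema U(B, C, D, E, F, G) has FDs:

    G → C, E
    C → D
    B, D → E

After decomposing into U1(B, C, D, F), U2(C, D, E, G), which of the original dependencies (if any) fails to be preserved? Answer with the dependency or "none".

B, D → E

Check B, D → E: no single fragment contains all of {B, D, E}, and the restricted closure of {B, D} across the fragments never reaches {E}.
G → C, E is preserved.
C → D is preserved.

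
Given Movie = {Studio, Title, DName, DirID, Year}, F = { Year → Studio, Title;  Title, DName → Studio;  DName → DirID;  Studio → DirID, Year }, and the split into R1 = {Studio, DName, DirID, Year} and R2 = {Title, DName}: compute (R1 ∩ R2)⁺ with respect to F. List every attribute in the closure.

R1 ∩ R2 = {DName}.
DName → DirID applies, adding DirID
Closure: {DName, DirID}.

DName, DirID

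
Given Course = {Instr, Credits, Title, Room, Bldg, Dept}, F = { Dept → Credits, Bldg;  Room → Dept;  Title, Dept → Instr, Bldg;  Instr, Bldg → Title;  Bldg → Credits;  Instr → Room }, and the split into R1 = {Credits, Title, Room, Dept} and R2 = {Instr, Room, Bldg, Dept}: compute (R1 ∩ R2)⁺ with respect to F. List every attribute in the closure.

R1 ∩ R2 = {Room, Dept}.
Dept → Credits, Bldg applies, adding Credits, Bldg
Closure: {Credits, Room, Bldg, Dept}.

Credits, Room, Bldg, Dept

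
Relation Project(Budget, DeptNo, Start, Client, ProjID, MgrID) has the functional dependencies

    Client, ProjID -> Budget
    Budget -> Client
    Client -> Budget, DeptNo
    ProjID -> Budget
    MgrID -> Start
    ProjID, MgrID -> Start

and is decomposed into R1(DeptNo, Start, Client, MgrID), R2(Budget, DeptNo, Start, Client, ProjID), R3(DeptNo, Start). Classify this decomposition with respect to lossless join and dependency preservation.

lossy but dependency-preserving

Lossless test (chase): Rows 1 and 2 agree on Client; apply Client→Budget, DeptNo and equate their Budget, DeptNo entries. No row becomes fully distinguished — the join is lossy.
Dependency preservation: ProjID, MgrID → Start is not contained in any single fragment, but the restricted closure of its left-hand side across the fragments still reaches the right-hand side; the remaining FDs each lie inside some fragment. All dependencies are preserved.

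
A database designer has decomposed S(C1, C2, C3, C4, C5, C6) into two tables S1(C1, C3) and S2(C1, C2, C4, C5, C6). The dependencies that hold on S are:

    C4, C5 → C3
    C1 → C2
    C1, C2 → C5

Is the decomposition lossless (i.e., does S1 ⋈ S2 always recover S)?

No

Common attributes: S1 ∩ S2 = {C1}.
Closure of {C1}: C1 → C2 applies, adding C2; C1, C2 → C5 applies, adding C5. So (C1)⁺ = {C1, C2, C5}.
The closure contains neither all of S1 = {C1, C3} nor all of S2 = {C1, C2, C4, C5, C6}, so the common attributes are not a superkey of either fragment. The join is lossy.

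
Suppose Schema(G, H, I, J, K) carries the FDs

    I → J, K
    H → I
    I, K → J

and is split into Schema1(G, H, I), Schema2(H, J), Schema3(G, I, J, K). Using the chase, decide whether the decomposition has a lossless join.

Yes

Chase test. Columns are G, H, I, J, K; row i has aⱼ where attribute j ∈ Schemai, else bᵢⱼ.
Initial tableau (one row per fragment):
  row 1: a1 a2 a3 b14 b15
  row 2: b21 a2 b23 a4 b25
  row 3: a1 b32 a3 a4 a5
Rows 1 and 3 agree on I; apply I→J, K and equate their J, K entries.
Rows 1 and 2 agree on H; apply H→I and equate their I entries.
Rows 1 and 2 agree on I; apply I→J, K and equate their J, K entries.
Row 1 is now all distinguished symbols — the join is lossless.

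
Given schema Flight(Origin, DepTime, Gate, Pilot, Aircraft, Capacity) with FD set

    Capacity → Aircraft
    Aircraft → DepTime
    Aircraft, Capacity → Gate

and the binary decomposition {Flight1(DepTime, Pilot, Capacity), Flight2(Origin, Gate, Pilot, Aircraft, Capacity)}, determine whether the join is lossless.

Yes

Common attributes: Flight1 ∩ Flight2 = {Pilot, Capacity}.
Closure of {Pilot, Capacity}: Capacity → Aircraft applies, adding Aircraft; Aircraft → DepTime applies, adding DepTime; Aircraft, Capacity → Gate applies, adding Gate. So (Pilot, Capacity)⁺ = {DepTime, Gate, Pilot, Aircraft, Capacity}.
This closure contains every attribute of Flight1, so Flight1 ∩ Flight2 → Flight1. The join is lossless.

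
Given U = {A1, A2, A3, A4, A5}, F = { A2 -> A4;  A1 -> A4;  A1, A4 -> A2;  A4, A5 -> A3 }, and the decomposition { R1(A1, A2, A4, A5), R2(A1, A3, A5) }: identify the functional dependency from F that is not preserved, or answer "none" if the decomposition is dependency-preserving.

A4, A5 -> A3

Check A4, A5 → A3: no single fragment contains all of {A3, A4, A5}, and the restricted closure of {A4, A5} across the fragments never reaches {A3}.
A2 → A4 is preserved.
A1 → A4 is preserved.
A1, A4 → A2 is preserved.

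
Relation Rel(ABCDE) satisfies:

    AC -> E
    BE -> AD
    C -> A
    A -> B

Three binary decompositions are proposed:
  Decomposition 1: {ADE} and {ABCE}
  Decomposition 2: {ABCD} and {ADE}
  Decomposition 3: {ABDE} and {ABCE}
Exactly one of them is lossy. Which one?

Decomposition 1: common = {AE}, closure = {ABDE} → lossless.
Decomposition 2: common = {AD}, closure = {ABD} → lossy.
Decomposition 3: common = {ABE}, closure = {ABDE} → lossless.

Decomposition 2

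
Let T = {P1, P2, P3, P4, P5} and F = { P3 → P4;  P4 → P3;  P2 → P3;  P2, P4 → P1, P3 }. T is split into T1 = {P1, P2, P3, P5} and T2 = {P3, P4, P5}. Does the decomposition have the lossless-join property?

Yes

Common attributes: T1 ∩ T2 = {P3, P5}.
Closure of {P3, P5}: P3 → P4 applies, adding P4. So (P3, P5)⁺ = {P3, P4, P5}.
This closure contains every attribute of T2, so T1 ∩ T2 → T2. The join is lossless.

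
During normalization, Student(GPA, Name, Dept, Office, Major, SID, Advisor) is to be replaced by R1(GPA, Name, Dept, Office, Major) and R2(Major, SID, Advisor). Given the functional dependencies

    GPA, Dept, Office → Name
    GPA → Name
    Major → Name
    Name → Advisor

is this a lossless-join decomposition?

Common attributes: R1 ∩ R2 = {Major}.
Closure of {Major}: Major → Name applies, adding Name; Name → Advisor applies, adding Advisor. So (Major)⁺ = {Name, Major, Advisor}.
The closure contains neither all of R1 = {GPA, Name, Dept, Office, Major} nor all of R2 = {Major, SID, Advisor}, so the common attributes are not a superkey of either fragment. The join is lossy.

No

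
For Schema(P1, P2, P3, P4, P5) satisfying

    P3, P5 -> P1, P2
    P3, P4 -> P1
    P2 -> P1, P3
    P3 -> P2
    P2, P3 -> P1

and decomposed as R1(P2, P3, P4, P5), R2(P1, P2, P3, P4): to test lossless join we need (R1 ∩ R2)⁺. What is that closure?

R1 ∩ R2 = {P2, P3, P4}.
P3, P4 → P1 applies, adding P1
Closure: {P1, P2, P3, P4}.

P1, P2, P3, P4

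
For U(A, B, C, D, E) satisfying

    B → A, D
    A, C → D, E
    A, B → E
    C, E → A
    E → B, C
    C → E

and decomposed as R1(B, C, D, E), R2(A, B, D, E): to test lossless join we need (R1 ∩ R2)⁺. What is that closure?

A, B, C, D, E

R1 ∩ R2 = {B, D, E}.
B → A, D applies, adding A
E → B, C applies, adding C
Closure: {A, B, C, D, E}.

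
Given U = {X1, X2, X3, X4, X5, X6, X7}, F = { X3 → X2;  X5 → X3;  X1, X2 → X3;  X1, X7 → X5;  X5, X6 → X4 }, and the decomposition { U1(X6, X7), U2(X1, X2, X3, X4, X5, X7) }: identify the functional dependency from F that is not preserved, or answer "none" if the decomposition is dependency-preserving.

X5, X6 → X4

Check X5, X6 → X4: no single fragment contains all of {X4, X5, X6}, and the restricted closure of {X5, X6} across the fragments never reaches {X4}.
X3 → X2 is preserved.
X5 → X3 is preserved.
X1, X2 → X3 is preserved.
X1, X7 → X5 is preserved.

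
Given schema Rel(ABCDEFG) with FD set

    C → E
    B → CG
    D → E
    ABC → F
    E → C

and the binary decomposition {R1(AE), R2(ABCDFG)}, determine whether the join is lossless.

No

Common attributes: R1 ∩ R2 = {A}.
No dependency enlarges {A}, so (A)⁺ = {A}.
The closure contains neither all of R1 = {AE} nor all of R2 = {ABCDFG}, so the common attributes are not a superkey of either fragment. The join is lossy.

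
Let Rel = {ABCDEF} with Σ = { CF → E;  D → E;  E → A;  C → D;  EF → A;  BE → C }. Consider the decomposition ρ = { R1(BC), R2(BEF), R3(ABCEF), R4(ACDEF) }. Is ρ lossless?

Chase test. Columns are ABCDEF; row i has aⱼ where attribute j ∈ Ri, else bᵢⱼ.
Initial tableau (one row per fragment):
  row 1: b11 a2 a3 b14 b15 b16
  row 2: b21 a2 b23 b24 a5 a6
  row 3: a1 a2 a3 b34 a5 a6
  row 4: a1 b42 a3 a4 a5 a6
Rows 2 and 3 agree on E; apply E→A and equate their A entries.
Rows 1 and 3 agree on C; apply C→D and equate their D entries.
Rows 1 and 4 agree on C; apply C→D and equate their D entries.
Rows 2 and 3 agree on BE; apply BE→C and equate their C entries.
Rows 1 and 3 agree on D; apply D→E and equate their E entries.
Rows 1 and 2 agree on E; apply E→A and equate their A entries.
Rows 1 and 2 agree on C; apply C→D and equate their D entries.
Row 2 is now all distinguished symbols — the join is lossless.

Yes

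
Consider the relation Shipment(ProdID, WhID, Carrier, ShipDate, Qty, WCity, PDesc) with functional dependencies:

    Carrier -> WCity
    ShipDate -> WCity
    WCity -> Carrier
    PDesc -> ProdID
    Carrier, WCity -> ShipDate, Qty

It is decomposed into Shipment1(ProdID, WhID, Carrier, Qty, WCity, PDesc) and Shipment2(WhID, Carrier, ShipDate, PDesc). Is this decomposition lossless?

Yes

Common attributes: Shipment1 ∩ Shipment2 = {WhID, Carrier, PDesc}.
Closure of {WhID, Carrier, PDesc}: Carrier → WCity applies, adding WCity; PDesc → ProdID applies, adding ProdID; Carrier, WCity → ShipDate, Qty applies, adding ShipDate, Qty. So (WhID, Carrier, PDesc)⁺ = {ProdID, WhID, Carrier, ShipDate, Qty, WCity, PDesc}.
This closure contains every attribute of Shipment1, so Shipment1 ∩ Shipment2 → Shipment1. The join is lossless.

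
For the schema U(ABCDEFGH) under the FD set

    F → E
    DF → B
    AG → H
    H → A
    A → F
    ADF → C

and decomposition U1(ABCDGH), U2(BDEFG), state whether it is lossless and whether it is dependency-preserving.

lossy and not dependency-preserving

Lossless test: (BDG)⁺ = {BDG}, which is a superkey of neither fragment — lossy.
Dependency preservation: the restricted closure of {A} across the fragments never reaches {F}, so A → F cannot be enforced without a join — not preserved.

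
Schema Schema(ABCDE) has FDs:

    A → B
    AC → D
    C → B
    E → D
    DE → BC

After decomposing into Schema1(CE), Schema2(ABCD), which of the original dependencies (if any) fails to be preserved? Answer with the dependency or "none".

Check E → D: no single fragment contains all of {DE}, and the restricted closure of {E} across the fragments never reaches {D}.
A → B is preserved.
AC → D is preserved.
C → B is preserved.
DE → BC is preserved.

E → D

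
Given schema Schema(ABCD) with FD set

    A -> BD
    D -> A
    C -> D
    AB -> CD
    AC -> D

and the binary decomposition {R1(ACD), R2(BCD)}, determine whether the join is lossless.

Yes

Common attributes: R1 ∩ R2 = {CD}.
Closure of {CD}: D → A applies, adding A; A → BD applies, adding B. So (CD)⁺ = {ABCD}.
This closure contains every attribute of R1, so R1 ∩ R2 → R1. The join is lossless.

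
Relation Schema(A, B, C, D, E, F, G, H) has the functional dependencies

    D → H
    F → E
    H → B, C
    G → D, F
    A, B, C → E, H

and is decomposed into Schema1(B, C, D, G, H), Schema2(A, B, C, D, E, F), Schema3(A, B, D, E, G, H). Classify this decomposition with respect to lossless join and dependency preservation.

lossy and not dependency-preserving

Lossless test (chase): Rows 1 and 2 agree on D; apply D→H and equate their H entries. Rows 1 and 3 agree on H; apply H→B, C and equate their B, C entries. Rows 1 and 3 agree on G; apply G→D, F and equate their D, F entries. Rows 1 and 3 agree on F; apply F→E and equate their E entries. No row becomes fully distinguished — the join is lossy.
Dependency preservation: the restricted closure of {G} across the fragments never reaches {D, F}, so G → D, F cannot be enforced without a join — not preserved.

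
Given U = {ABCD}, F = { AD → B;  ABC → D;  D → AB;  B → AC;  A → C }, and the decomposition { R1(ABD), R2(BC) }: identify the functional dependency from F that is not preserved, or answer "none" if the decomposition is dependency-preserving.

Check A → C: no single fragment contains all of {AC}, and the restricted closure of {A} across the fragments never reaches {C}.
AD → B is preserved.
ABC → D is preserved.
D → AB is preserved.
B → AC is preserved.

A → C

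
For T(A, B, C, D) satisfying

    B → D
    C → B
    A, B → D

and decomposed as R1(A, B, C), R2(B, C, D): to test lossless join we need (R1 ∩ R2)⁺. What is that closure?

B, C, D

R1 ∩ R2 = {B, C}.
B → D applies, adding D
Closure: {B, C, D}.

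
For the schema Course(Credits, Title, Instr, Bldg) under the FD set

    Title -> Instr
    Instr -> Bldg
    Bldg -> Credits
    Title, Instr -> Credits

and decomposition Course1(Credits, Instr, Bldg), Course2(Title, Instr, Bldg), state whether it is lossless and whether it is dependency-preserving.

Lossless test: (Instr, Bldg)⁺ = {Credits, Instr, Bldg}, which contains all of one fragment — lossless.
Dependency preservation: Title, Instr → Credits is not contained in any single fragment, but the restricted closure of its left-hand side across the fragments still reaches the right-hand side; the remaining FDs each lie inside some fragment. All dependencies are preserved.

lossless and dependency-preserving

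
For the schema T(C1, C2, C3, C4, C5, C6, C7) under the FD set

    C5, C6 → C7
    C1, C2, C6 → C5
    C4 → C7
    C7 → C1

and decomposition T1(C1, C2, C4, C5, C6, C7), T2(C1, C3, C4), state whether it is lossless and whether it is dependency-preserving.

lossy but dependency-preserving

Lossless test: (C1, C4)⁺ = {C1, C4, C7}, which is a superkey of neither fragment — lossy.
Dependency preservation: every FD's attributes lie within a single fragment, so each can be enforced locally — preserved.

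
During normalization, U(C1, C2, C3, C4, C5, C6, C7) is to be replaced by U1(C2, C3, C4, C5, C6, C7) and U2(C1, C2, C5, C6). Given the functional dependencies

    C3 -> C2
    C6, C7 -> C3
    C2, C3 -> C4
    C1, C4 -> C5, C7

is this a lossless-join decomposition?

Common attributes: U1 ∩ U2 = {C2, C5, C6}.
No dependency enlarges {C2, C5, C6}, so (C2, C5, C6)⁺ = {C2, C5, C6}.
The closure contains neither all of U1 = {C2, C3, C4, C5, C6, C7} nor all of U2 = {C1, C2, C5, C6}, so the common attributes are not a superkey of either fragment. The join is lossy.

No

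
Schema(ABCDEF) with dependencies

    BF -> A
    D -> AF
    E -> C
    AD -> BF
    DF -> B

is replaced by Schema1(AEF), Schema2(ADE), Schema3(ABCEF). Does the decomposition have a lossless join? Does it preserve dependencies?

Lossless test (chase): Rows 1 and 2 agree on E; apply E→C and equate their C entries. Rows 1 and 3 agree on E; apply E→C and equate their C entries. No row becomes fully distinguished — the join is lossy.
Dependency preservation: the restricted closure of {D} across the fragments never reaches {AF}, so D → AF cannot be enforced without a join — not preserved.

lossy and not dependency-preserving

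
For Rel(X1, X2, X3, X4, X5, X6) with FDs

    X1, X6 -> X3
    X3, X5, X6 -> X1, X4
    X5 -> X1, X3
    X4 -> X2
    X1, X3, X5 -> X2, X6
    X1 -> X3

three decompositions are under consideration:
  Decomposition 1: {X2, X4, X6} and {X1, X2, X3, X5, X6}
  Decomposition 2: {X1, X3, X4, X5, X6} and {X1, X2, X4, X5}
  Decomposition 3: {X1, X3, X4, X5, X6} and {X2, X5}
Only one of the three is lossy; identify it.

Decomposition 1

Decomposition 1: common = {X2, X6}, closure = {X2, X6} → lossy.
Decomposition 2: common = {X1, X4, X5}, closure = {X1, X2, X3, X4, X5, X6} → lossless.
Decomposition 3: common = {X5}, closure = {X1, X2, X3, X4, X5, X6} → lossless.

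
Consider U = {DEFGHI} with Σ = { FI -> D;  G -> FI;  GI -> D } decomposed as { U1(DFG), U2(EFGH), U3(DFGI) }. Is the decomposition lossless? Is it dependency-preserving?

lossless and dependency-preserving

Lossless test (chase): Rows 1 and 2 agree on G; apply G→FI and equate their FI entries. Rows 1 and 3 agree on G; apply G→FI and equate their FI entries. Rows 1 and 2 agree on GI; apply GI→D and equate their D entries. Row 2 is now all distinguished symbols — the join is lossless.
Dependency preservation: every FD's attributes lie within a single fragment, so each can be enforced locally — preserved.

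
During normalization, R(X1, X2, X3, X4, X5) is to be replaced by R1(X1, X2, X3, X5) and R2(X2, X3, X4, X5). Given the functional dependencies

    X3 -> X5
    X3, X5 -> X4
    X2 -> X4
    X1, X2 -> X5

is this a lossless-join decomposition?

Yes

Common attributes: R1 ∩ R2 = {X2, X3, X5}.
Closure of {X2, X3, X5}: X3, X5 → X4 applies, adding X4. So (X2, X3, X5)⁺ = {X2, X3, X4, X5}.
This closure contains every attribute of R2, so R1 ∩ R2 → R2. The join is lossless.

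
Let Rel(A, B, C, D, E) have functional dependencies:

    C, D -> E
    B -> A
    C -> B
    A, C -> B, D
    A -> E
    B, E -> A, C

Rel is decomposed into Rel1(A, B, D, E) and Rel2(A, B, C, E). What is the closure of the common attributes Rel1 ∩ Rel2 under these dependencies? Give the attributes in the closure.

A, B, C, D, E

Rel1 ∩ Rel2 = {A, B, E}.
B, E → A, C applies, adding C
A, C → B, D applies, adding D
Closure: {A, B, C, D, E}.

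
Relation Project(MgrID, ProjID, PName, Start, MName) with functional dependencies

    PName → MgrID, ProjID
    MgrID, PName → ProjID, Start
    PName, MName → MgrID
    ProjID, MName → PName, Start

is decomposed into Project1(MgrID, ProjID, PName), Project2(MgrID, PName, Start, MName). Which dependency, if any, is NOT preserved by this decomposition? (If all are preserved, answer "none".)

ProjID, MName → PName, Start

Check ProjID, MName → PName, Start: no single fragment contains all of {ProjID, PName, Start, MName}, and the restricted closure of {ProjID, MName} across the fragments never reaches {PName, Start}.
PName → MgrID, ProjID is preserved.
MgrID, PName → ProjID, Start is preserved.
PName, MName → MgrID is preserved.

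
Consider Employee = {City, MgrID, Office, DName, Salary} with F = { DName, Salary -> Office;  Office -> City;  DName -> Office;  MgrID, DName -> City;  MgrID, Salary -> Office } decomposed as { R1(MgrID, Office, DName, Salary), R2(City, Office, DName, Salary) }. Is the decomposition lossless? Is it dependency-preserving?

lossless and dependency-preserving

Lossless test: (Office, DName, Salary)⁺ = {City, Office, DName, Salary}, which contains all of one fragment — lossless.
Dependency preservation: MgrID, DName → City is not contained in any single fragment, but the restricted closure of its left-hand side across the fragments still reaches the right-hand side; the remaining FDs each lie inside some fragment. All dependencies are preserved.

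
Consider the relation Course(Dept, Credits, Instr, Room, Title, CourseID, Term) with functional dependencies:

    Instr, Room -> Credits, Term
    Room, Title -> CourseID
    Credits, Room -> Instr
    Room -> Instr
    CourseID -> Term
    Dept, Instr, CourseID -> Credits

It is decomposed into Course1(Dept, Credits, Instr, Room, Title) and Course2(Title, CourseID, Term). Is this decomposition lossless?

Common attributes: Course1 ∩ Course2 = {Title}.
No dependency enlarges {Title}, so (Title)⁺ = {Title}.
The closure contains neither all of Course1 = {Dept, Credits, Instr, Room, Title} nor all of Course2 = {Title, CourseID, Term}, so the common attributes are not a superkey of either fragment. The join is lossy.

No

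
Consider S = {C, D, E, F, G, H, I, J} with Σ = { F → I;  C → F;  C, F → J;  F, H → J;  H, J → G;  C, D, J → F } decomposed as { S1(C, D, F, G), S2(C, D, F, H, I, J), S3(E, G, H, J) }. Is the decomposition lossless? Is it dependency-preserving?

Lossless test (chase): Rows 1 and 2 agree on F; apply F→I and equate their I entries. Rows 1 and 2 agree on C, F; apply C, F→J and equate their J entries. Rows 2 and 3 agree on H, J; apply H, J→G and equate their G entries. No row becomes fully distinguished — the join is lossy.
Dependency preservation: every FD's attributes lie within a single fragment, so each can be enforced locally — preserved.

lossy but dependency-preserving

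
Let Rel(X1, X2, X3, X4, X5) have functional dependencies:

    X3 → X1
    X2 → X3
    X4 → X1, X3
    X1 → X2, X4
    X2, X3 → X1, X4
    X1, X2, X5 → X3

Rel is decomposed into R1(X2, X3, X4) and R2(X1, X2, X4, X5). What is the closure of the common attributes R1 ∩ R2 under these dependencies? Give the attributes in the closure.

X1, X2, X3, X4

R1 ∩ R2 = {X2, X4}.
X2 → X3 applies, adding X3
X4 → X1, X3 applies, adding X1
Closure: {X1, X2, X3, X4}.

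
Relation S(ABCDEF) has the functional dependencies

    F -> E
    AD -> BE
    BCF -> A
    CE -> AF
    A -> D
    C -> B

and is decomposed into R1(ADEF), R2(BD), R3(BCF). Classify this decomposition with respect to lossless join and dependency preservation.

lossy and not dependency-preserving

Lossless test (chase): Rows 1 and 3 agree on F; apply F→E and equate their E entries. No row becomes fully distinguished — the join is lossy.
Dependency preservation: the restricted closure of {AD} across the fragments never reaches {BE}, so AD → BE cannot be enforced without a join — not preserved.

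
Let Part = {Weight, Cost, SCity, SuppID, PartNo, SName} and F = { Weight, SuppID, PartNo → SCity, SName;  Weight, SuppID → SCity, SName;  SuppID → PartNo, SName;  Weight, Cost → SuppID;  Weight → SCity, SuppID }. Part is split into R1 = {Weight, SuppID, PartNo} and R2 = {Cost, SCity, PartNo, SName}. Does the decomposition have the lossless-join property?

No

Common attributes: R1 ∩ R2 = {PartNo}.
No dependency enlarges {PartNo}, so (PartNo)⁺ = {PartNo}.
The closure contains neither all of R1 = {Weight, SuppID, PartNo} nor all of R2 = {Cost, SCity, PartNo, SName}, so the common attributes are not a superkey of either fragment. The join is lossy.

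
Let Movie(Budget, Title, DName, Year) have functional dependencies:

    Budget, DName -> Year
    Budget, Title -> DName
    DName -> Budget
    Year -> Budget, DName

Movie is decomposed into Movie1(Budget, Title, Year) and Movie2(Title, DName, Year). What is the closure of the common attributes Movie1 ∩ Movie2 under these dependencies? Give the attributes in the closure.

Budget, Title, DName, Year

Movie1 ∩ Movie2 = {Title, Year}.
Year → Budget, DName applies, adding Budget, DName
Closure: {Budget, Title, DName, Year}.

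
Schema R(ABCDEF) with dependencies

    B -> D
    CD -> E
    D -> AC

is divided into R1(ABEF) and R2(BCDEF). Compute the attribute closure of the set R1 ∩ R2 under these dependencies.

R1 ∩ R2 = {BEF}.
B → D applies, adding D
D → AC applies, adding AC
Closure: {ABCDEF}.

ABCDEF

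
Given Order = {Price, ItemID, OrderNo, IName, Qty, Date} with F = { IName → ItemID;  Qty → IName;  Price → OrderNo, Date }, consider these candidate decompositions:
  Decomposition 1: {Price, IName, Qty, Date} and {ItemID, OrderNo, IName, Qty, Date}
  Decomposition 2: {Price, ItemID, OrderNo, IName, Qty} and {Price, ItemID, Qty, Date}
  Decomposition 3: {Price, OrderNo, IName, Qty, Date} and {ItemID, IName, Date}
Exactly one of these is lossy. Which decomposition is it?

Decomposition 1

Decomposition 1: common = {IName, Qty, Date}, closure = {ItemID, IName, Qty, Date} → lossy.
Decomposition 2: common = {Price, ItemID, Qty}, closure = {Price, ItemID, OrderNo, IName, Qty, Date} → lossless.
Decomposition 3: common = {IName, Date}, closure = {ItemID, IName, Date} → lossless.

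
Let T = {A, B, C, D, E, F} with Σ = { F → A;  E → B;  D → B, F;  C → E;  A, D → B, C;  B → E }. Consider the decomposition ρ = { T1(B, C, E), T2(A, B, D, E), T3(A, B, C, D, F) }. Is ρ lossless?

Yes

Chase test. Columns are A, B, C, D, E, F; row i has aⱼ where attribute j ∈ Ti, else bᵢⱼ.
Initial tableau (one row per fragment):
  row 1: b11 a2 a3 b14 a5 b16
  row 2: a1 a2 b23 a4 a5 b26
  row 3: a1 a2 a3 a4 b35 a6
Rows 2 and 3 agree on D; apply D→B, F and equate their B, F entries.
Rows 1 and 3 agree on C; apply C→E and equate their E entries.
Rows 2 and 3 agree on A, D; apply A, D→B, C and equate their B, C entries.
Row 2 is now all distinguished symbols — the join is lossless.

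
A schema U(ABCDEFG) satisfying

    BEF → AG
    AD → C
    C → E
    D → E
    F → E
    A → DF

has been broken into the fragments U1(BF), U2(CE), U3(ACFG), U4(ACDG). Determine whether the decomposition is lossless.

No

Chase test. Columns are ABCDEFG; row i has aⱼ where attribute j ∈ Ui, else bᵢⱼ.
Initial tableau (one row per fragment):
  row 1: b11 a2 b13 b14 b15 a6 b17
  row 2: b21 b22 a3 b24 a5 b26 b27
  row 3: a1 b32 a3 b34 b35 a6 a7
  row 4: a1 b42 a3 a4 b45 b46 a7
Rows 2 and 3 agree on C; apply C→E and equate their E entries.
Rows 2 and 4 agree on C; apply C→E and equate their E entries.
Rows 1 and 3 agree on F; apply F→E and equate their E entries.
Rows 3 and 4 agree on A; apply A→DF and equate their DF entries.
No row becomes fully distinguished — the join is lossy.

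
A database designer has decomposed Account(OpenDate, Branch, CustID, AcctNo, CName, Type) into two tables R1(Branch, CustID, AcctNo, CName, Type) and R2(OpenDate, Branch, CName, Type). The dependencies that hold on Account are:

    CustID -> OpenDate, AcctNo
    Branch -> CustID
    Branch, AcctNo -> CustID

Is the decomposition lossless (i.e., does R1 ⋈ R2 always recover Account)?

Yes

Common attributes: R1 ∩ R2 = {Branch, CName, Type}.
Closure of {Branch, CName, Type}: Branch → CustID applies, adding CustID; CustID → OpenDate, AcctNo applies, adding OpenDate, AcctNo. So (Branch, CName, Type)⁺ = {OpenDate, Branch, CustID, AcctNo, CName, Type}.
This closure contains every attribute of R1, so R1 ∩ R2 → R1. The join is lossless.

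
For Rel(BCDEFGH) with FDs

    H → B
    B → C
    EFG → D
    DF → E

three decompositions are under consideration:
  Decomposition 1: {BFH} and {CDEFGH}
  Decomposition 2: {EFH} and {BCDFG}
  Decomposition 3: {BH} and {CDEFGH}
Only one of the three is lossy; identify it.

Decomposition 1: common = {FH}, closure = {BCFH} → lossless.
Decomposition 2: common = {F}, closure = {F} → lossy.
Decomposition 3: common = {H}, closure = {BCH} → lossless.

Decomposition 2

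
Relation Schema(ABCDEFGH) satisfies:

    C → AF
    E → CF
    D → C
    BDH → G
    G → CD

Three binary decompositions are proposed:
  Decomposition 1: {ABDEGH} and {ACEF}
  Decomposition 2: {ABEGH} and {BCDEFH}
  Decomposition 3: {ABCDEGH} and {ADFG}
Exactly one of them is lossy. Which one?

Decomposition 1: common = {AE}, closure = {ACEF} → lossless.
Decomposition 2: common = {BEH}, closure = {ABCEFH} → lossy.
Decomposition 3: common = {ADG}, closure = {ACDFG} → lossless.

Decomposition 2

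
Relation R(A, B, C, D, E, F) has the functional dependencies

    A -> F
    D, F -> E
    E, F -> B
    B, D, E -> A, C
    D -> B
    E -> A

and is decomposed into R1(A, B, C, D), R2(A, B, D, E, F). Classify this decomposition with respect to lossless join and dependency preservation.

Lossless test: (A, B, D)⁺ = {A, B, C, D, E, F}, which contains all of one fragment — lossless.
Dependency preservation: B, D, E → A, C is not contained in any single fragment, but the restricted closure of its left-hand side across the fragments still reaches the right-hand side; the remaining FDs each lie inside some fragment. All dependencies are preserved.

lossless and dependency-preserving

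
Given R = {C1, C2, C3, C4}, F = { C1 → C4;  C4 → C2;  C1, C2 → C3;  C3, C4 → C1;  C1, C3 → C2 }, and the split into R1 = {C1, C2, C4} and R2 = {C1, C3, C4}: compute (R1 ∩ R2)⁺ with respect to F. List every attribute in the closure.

C1, C2, C3, C4

R1 ∩ R2 = {C1, C4}.
C4 → C2 applies, adding C2
C1, C2 → C3 applies, adding C3
Closure: {C1, C2, C3, C4}.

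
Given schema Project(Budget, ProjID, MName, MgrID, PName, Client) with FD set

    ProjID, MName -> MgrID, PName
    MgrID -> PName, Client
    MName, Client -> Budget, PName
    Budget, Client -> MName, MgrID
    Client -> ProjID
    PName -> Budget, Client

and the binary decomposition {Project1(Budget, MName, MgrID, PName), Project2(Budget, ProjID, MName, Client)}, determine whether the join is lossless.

No

Common attributes: Project1 ∩ Project2 = {Budget, MName}.
No dependency enlarges {Budget, MName}, so (Budget, MName)⁺ = {Budget, MName}.
The closure contains neither all of Project1 = {Budget, MName, MgrID, PName} nor all of Project2 = {Budget, ProjID, MName, Client}, so the common attributes are not a superkey of either fragment. The join is lossy.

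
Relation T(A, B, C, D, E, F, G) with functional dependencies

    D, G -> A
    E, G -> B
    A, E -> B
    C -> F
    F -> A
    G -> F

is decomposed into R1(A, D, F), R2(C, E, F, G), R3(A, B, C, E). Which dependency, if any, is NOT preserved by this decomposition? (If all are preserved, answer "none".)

none

D, G → A: restricted closure across fragments reaches A.
E, G → B: restricted closure across fragments reaches B.
A, E → B lies within R3.
C → F lies within R2.
F → A lies within R1.
G → F lies within R2.
Every dependency is enforceable on the fragments, so the decomposition is dependency-preserving.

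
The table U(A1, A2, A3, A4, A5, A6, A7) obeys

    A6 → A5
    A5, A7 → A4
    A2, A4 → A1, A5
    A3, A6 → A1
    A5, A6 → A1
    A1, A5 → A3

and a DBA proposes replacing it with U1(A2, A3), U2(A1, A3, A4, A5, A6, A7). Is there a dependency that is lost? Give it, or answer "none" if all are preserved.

A2, A4 → A1, A5

Check A2, A4 → A1, A5: no single fragment contains all of {A1, A2, A4, A5}, and the restricted closure of {A2, A4} across the fragments never reaches {A1, A5}.
A6 → A5 is preserved.
A5, A7 → A4 is preserved.
A3, A6 → A1 is preserved.
A5, A6 → A1 is preserved.
A1, A5 → A3 is preserved.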